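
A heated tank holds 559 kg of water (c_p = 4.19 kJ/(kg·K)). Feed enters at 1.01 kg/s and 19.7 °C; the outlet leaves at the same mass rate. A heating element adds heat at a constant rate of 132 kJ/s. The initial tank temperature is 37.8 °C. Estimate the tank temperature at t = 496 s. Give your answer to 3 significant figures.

First-law balance (no shaft work): M c_p dT/dt = ṁ c_p (T_in − T) + 132.
τ = M/ṁ = 553.47 s; T_ss = T_in + Q̇/(ṁ c_p) = 19.7 + 132/(1.01·4.19) = 50.892 °C.
Solution: T(t) = T_ss + (T₀ − T_ss) e^(−t/τ).
T(496) = 50.892 + (-13.092)·e^(−496/553.47) = 50.892 + (-13.092)·0.40813 = 45.549 °C.

45.5 °C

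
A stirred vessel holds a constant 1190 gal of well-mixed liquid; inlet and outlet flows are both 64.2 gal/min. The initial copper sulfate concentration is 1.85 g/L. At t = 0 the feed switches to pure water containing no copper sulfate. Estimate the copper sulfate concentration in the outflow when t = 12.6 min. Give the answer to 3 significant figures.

0.937 g/L

Transient balance on the dissolved component: V dC/dt = Q(C_in − C).
So dC/dt = (C_in − C)/τ with τ = V/Q = 1190/64.2 = 18.536 min.
Solution: C(t) = C_in + (C₀ − C_in) e^(−t/τ).
C(12.6) = 0 + (1.85 − 0)·e^(−12.6/18.536) = 0 + (1.8500)·0.50674 = 0.93746 g/L.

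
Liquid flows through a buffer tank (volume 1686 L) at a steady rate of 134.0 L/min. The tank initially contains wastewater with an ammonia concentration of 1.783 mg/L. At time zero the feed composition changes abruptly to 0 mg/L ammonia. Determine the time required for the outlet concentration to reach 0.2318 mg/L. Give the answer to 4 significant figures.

Species balance: V dC/dt = Q(C_in − C) ⇒ τ = V/Q = 12.5821 min.
C(t) = C_in + (C₀ − C_in) e^(−t/τ). Set C = 0.2318 and solve for t:
e^(−t/τ) = (C − C_in)/(C₀ − C_in) = (0.2318 − 0)/(1.783 − 0) = 0.130006
t = −τ ln(…) = 12.5821 × 2.04018 = 25.6697 min.

25.67 min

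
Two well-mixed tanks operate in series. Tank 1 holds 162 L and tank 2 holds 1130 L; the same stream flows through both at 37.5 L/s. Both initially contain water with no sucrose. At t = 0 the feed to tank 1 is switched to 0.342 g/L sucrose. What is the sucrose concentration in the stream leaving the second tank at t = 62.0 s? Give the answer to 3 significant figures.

Species balance on tank i: dCᵢ/dt = (Cᵢ₋₁ − Cᵢ)/τᵢ with τᵢ = Vᵢ/Q.
τ₁ = 162/37.5 = 4.3200 s; τ₂ = 1130/37.5 = 30.133 s.
Tank 1: C₁ = C_in(1 − e^(−t/τ₁)). Tank 2 (τ₁ ≠ τ₂): C₂ = C_in[1 − (τ₁ e^(−t/τ₁) − τ₂ e^(−t/τ₂))/(τ₁ − τ₂)].
At t = 62.0: e^(−t/τ₁) = 5.8488e-07, e^(−t/τ₂) = 0.12777.
C₂ = 0.342·[1 − (4.3200·5.8488e-07 − 30.133·0.12777)/(-25.813)] = 0.342·0.85085 = 0.29099 g/L.

0.291 g/L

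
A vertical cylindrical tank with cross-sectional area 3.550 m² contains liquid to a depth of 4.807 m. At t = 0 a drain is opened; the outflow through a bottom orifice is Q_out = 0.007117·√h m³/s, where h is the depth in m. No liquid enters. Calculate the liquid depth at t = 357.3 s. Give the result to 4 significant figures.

3.365 m

With no inflow, A dh/dt = −0.007117 √h.
This is separable: 2 d(√h)/dt = −0.007117/A, so √h = √h₀ − (0.007117/(2A)) t.
√h = √4.807 − 0.007117·357.3/(2·3.550) = 2.19249 − 0.358156 = 1.83433.
h = 1.83433² = 3.36477 m.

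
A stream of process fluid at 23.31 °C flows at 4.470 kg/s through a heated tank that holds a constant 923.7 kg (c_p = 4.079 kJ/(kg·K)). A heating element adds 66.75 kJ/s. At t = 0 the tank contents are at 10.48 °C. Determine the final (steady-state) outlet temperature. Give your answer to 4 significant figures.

Heat balance on the well-mixed liquid: M c_p dT/dt = ṁ c_p (T_in − T) + 66.75.
At steady state dT/dt = 0 ⇒ T_ss = T_in + Q̇/(ṁ c_p) = 23.31 + 66.75/(4.470·4.079) = 26.9709 °C.

26.97 °C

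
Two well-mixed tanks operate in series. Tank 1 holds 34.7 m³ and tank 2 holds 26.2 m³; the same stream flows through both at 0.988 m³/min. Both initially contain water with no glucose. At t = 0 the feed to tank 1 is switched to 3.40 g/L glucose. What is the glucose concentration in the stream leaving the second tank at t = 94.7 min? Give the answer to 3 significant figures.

Time constants: τᵢ = Vᵢ/Q for each well-mixed tank.
τ₁ = 34.7/0.988 = 35.121 min; τ₂ = 26.2/0.988 = 26.518 min.
Solving the cascade with C₁(0)=C₂(0)=0 gives C₂(t) = C_in[1 − (τ₁ e^(−t/τ₁) − τ₂ e^(−t/τ₂))/(τ₁ − τ₂)].
At t = 94.7: e^(−t/τ₁) = 0.067451, e^(−t/τ₂) = 0.028124.
C₂ = 3.40·[1 − (35.121·0.067451 − 26.518·0.028124)/(8.6032)] = 3.40·0.81133 = 2.7585 g/L.

2.76 g/L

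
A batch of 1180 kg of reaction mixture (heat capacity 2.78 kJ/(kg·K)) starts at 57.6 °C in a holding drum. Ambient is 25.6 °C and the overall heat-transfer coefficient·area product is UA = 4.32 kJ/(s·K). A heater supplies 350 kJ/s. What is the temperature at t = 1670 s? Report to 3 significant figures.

101 °C

M c_p dT/dt = −UA(T − T_amb) + Q̇.
dT/dt = (T_ss − T)/τ with T_ss = T_amb + Q̇/UA = 25.6 + 350/4.32 = 106.62 °C, τ = M c_p/UA = 1180·2.78/4.32 = 759.35 s.
T approaches T_ss exponentially: T(t) = T_ss + (T₀ − T_ss) e^(−t/τ).
T(1670) = 106.62 + (-49.019)·0.11089 = 101.18 °C.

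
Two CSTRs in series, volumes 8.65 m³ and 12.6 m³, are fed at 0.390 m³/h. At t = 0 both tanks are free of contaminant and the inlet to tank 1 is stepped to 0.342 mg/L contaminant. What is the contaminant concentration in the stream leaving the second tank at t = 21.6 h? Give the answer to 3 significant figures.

0.0658 mg/L

Time constants: τᵢ = Vᵢ/Q for each well-mixed tank.
τ₁ = 8.65/0.390 = 22.179 h; τ₂ = 12.6/0.390 = 32.308 h.
Tank 1: C₁ = C_in(1 − e^(−t/τ₁)). Tank 2 (τ₁ ≠ τ₂): C₂ = C_in[1 − (τ₁ e^(−t/τ₁) − τ₂ e^(−t/τ₂))/(τ₁ − τ₂)].
At t = 21.6: e^(−t/τ₁) = 0.37762, e^(−t/τ₂) = 0.51244.
C₂ = 0.342·[1 − (22.179·0.37762 − 32.308·0.51244)/(-10.128)] = 0.342·0.19232 = 0.065772 mg/L.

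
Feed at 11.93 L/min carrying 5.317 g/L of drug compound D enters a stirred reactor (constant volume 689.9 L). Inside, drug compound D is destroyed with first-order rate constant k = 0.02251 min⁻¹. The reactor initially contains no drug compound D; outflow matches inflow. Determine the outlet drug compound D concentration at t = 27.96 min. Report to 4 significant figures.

V dC/dt = Q(C_in − C) − k V C.
This is linear with rate a = Q/V + k = 0.0398024 min⁻¹.
C_ss = Q C_in/(Q + kV) = 2.31000 g/L; C(t) = C_ss + (C₀ − C_ss) e^(−a t).
C(27.96) = 2.31000 + (-2.31000)·e^(−0.0398024·27.96) = 2.31000 + (-2.31000)·0.328613 = 1.55090 g/L.

1.551 g/L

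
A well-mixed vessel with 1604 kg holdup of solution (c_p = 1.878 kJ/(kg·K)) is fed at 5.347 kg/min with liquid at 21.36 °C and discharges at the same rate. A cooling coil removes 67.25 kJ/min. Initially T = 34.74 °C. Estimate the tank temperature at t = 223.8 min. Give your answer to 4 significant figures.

Unsteady energy balance on the tank contents: M c_p dT/dt = ṁ c_p (T_in − T) − 67.25.
Rearrange: dT/dt = (T_ss − T)/τ with τ = M/ṁ = 299.981 min and T_ss = T_in − Q̇/(ṁ c_p) = 14.6629 °C.
Integrating: T(t) = T_ss + (T₀ − T_ss) e^(−t/τ).
T(223.8) = 14.6629 + (20.0771)·e^(−223.8/299.981) = 14.6629 + (20.0771)·0.474238 = 24.1842 °C.

24.18 °C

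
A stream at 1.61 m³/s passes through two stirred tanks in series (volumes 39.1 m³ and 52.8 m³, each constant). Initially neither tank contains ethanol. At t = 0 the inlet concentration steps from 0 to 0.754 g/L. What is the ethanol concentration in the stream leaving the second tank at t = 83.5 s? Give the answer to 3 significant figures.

0.595 g/L

Each tank obeys Vᵢ dCᵢ/dt = Q(Cᵢ₋₁ − Cᵢ), so τᵢ = Vᵢ/Q.
τ₁ = 39.1/1.61 = 24.286 s; τ₂ = 52.8/1.61 = 32.795 s.
Tank 1: C₁ = C_in(1 − e^(−t/τ₁)). Tank 2 (τ₁ ≠ τ₂): C₂ = C_in[1 − (τ₁ e^(−t/τ₁) − τ₂ e^(−t/τ₂))/(τ₁ − τ₂)].
At t = 83.5: e^(−t/τ₁) = 0.032121, e^(−t/τ₂) = 0.078385.
C₂ = 0.754·[1 − (24.286·0.032121 − 32.795·0.078385)/(-8.5093)] = 0.754·0.78958 = 0.59534 g/L.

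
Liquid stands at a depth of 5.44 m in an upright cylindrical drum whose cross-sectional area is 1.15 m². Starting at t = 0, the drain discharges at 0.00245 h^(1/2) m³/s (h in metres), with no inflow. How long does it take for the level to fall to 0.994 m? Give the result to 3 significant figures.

1250 s

With no inflow, A dh/dt = −0.00245 √h.
This is separable: 2 d(√h)/dt = −0.00245/A, so √h = √h₀ − (0.00245/(2A)) t.
t = 2A(√h₀ − √h)/0.00245 = 2·1.15·(√5.44 − √0.994)/0.00245
  = 2.3000 × (2.3324 − 0.99700) / 0.00245 = 1253.6 s.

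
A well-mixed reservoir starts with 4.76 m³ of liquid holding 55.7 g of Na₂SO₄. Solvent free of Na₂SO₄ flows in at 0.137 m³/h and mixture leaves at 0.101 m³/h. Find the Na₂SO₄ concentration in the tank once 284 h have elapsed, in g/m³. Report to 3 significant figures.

Let m(t) be the amount of Na₂SO₄. Volume: V(t) = V₀ + (Q_in − Q_out) t = 4.76 + 0.036000 t; V(284) = 14.984 m³.
Species balance (pure solvent in): dm/dt = −Q_out · m/V(t).
Separate: dm/m = −Q_out dt/V(t) ⇒ ln(m/m₀) = −(Q_out/(Q_in−Q_out)) ln(V/V₀).
m = m₀ (V₀/V)^(Q_out/(Q_in−Q_out)) = 55.7 × (4.76/14.984)^(2.8056) = 2.2317 g.
C = m/V = 2.2317/14.984 = 0.14894 g/m³.

0.149 g/m³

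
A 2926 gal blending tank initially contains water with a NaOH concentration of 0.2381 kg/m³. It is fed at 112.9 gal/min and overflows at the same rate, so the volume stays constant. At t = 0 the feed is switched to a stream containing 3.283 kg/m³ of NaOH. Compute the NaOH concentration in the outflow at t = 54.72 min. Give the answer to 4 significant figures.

Transient balance on the dissolved component: V dC/dt = Q(C_in − C).
Time constant τ = V/Q = 2926/112.9 = 25.9167 min.
Integrating: C(t) = C_in + (C₀ − C_in) e^(−t/τ).
C(54.72) = 3.283 + (0.2381 − 3.283)·e^(−54.72/25.9167) = 3.283 + (-3.04490)·0.121071 = 2.91435 kg/m³.

2.914 kg/m³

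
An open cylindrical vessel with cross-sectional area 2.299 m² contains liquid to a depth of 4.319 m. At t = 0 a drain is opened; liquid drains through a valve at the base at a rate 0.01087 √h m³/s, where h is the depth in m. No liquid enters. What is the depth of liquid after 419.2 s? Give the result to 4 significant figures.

1.182 m

Accumulation of liquid (constant cross-section A): A dh/dt = −0.01087 √h.
∫ h^(−1/2) dh = −(0.01087/A) ∫ dt, giving 2√h = 2√h₀ − (0.01087/A) t.
√h = √4.319 − 0.01087·419.2/(2·2.299) = 2.07822 − 0.991019 = 1.08720.
h = 1.08720² = 1.18201 m.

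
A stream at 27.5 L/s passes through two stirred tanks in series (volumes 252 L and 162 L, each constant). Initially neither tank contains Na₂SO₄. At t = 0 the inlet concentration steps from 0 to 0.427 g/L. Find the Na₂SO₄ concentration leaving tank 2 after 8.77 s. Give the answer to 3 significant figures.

0.141 g/L

Each tank obeys Vᵢ dCᵢ/dt = Q(Cᵢ₋₁ − Cᵢ), so τᵢ = Vᵢ/Q.
τ₁ = 252/27.5 = 9.1636 s; τ₂ = 162/27.5 = 5.8909 s.
Solving the cascade with C₁(0)=C₂(0)=0 gives C₂(t) = C_in[1 − (τ₁ e^(−t/τ₁) − τ₂ e^(−t/τ₂))/(τ₁ − τ₂)].
At t = 8.77: e^(−t/τ₁) = 0.38403, e^(−t/τ₂) = 0.22566.
C₂ = 0.427·[1 − (9.1636·0.38403 − 5.8909·0.22566)/(3.2727)] = 0.427·0.33091 = 0.14130 g/L.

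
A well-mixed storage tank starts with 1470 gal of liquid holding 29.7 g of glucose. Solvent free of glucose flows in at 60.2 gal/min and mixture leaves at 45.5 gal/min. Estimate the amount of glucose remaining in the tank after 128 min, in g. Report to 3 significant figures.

Let m(t) be the amount of glucose. Volume: V(t) = V₀ + (Q_in − Q_out) t = 1470 + 14.700 t; V(128) = 3351.6 gal.
Solute balance: dm/dt = 0 − Q_out C = −Q_out m/V(t).
Separate: dm/m = −Q_out dt/V(t) ⇒ ln(m/m₀) = −(Q_out/(Q_in−Q_out)) ln(V/V₀).
m = m₀ (V₀/V)^(Q_out/(Q_in−Q_out)) = 29.7 × (1470/3351.6)^(3.0952) = 2.3167 g.

2.32 g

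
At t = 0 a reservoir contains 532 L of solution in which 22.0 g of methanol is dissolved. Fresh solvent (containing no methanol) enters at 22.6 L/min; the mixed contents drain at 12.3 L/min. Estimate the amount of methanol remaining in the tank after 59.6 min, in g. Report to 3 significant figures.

Let m(t) be the amount of methanol. Volume: V(t) = V₀ + (Q_in − Q_out) t = 532 + 10.300 t; V(59.6) = 1145.9 L.
Species balance (pure solvent in): dm/dt = −Q_out · m/V(t).
Separate: dm/m = −Q_out dt/V(t) ⇒ ln(m/m₀) = −(Q_out/(Q_in−Q_out)) ln(V/V₀).
m = m₀ (V₀/V)^(Q_out/(Q_in−Q_out)) = 22.0 × (532/1145.9)^(1.1942) = 8.8002 g.

8.80 g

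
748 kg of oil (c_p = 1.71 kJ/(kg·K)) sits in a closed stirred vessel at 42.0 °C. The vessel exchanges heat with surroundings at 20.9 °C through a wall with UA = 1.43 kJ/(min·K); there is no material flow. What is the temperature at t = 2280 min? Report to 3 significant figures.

22.5 °C

M c_p dT/dt = −UA(T − T_amb).
dT/dt = (T_ss − T)/τ with T_ss = T_amb = 20.900 °C, τ = M c_p/UA = 748·1.71/1.43 = 894.46 min.
Integrating: T(t) = T_ss + (T₀ − T_ss) e^(−t/τ).
T(2280) = 20.900 + (21.100)·0.078158 = 22.549 °C.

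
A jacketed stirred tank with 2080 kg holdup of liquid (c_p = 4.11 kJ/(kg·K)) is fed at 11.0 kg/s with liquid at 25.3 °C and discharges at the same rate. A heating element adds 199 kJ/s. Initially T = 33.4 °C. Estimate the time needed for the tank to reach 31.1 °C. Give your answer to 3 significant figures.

184 s

First-law balance (no shaft work): M c_p dT/dt = ṁ c_p (T_in − T) + 199.
τ = M/ṁ = 189.09 s; T_ss = T_in + Q̇/(ṁ c_p) = 29.702 °C.
T(t) = T_ss + (T₀ − T_ss) e^(−t/τ). Set T = 31.1:
e^(−t/τ) = (31.1 − 29.702)/(33.4 − 29.702) = 0.37810
t = −189.09 · ln(0.37810) = 183.91 s.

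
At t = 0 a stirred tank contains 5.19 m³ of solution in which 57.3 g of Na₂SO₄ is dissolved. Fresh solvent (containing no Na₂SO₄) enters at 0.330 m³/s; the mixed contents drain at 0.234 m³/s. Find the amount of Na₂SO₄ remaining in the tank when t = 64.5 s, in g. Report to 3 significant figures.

8.45 g

Total volume: dV/dt = Q_in − Q_out = 0.096000 m³/s, so V(t) = 5.19 + 0.096000 t and V(64.5) = 11.382 m³.
Solute balance: dm/dt = 0 − Q_out C = −Q_out m/V(t).
dm/m = −Q_out dt/(V₀ + 0.096000 t); integrating gives ln(m/m₀) = −(Q_out/(Q_in−Q_out)) ln(V/V₀).
m = m₀ (V₀/V)^(Q_out/(Q_in−Q_out)) = 57.3 × (5.19/11.382)^(2.4375) = 8.4497 g.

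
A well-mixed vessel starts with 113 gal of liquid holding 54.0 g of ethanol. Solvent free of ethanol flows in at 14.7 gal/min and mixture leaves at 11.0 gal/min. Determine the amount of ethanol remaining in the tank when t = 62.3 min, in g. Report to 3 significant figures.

Total volume: dV/dt = Q_in − Q_out = 3.7000 gal/min, so V(t) = 113 + 3.7000 t and V(62.3) = 343.51 gal.
Species balance (pure solvent in): dm/dt = −Q_out · m/V(t).
Separate: dm/m = −Q_out dt/V(t) ⇒ ln(m/m₀) = −(Q_out/(Q_in−Q_out)) ln(V/V₀).
m = m₀ (V₀/V)^(Q_out/(Q_in−Q_out)) = 54.0 × (113/343.51)^(2.9730) = 1.9809 g.

1.98 g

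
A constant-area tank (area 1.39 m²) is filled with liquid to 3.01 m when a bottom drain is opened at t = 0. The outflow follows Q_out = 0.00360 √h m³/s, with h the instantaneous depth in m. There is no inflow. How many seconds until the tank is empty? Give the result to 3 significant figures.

Unsteady balance on liquid volume: A dh/dt = −0.00360 √h.
This is separable: 2 d(√h)/dt = −0.00360/A, so √h = √h₀ − (0.00360/(2A)) t.
Tank is empty when √h = 0: t_empty = 2A√h₀/0.00360.
t_empty = 2·1.39·√3.01/0.00360 = 2.7800·1.7349/0.00360 = 1339.8 s.

1340 s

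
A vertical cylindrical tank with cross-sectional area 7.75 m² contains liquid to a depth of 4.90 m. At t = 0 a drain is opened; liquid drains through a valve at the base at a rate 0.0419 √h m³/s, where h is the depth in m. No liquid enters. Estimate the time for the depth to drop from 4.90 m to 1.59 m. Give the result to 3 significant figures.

352 s

Volume balance on the tank: A dh/dt = −0.0419 √h.
Separate and integrate: 2(√h − √h₀) = −(0.0419/A) t.
t = 2A(√h₀ − √h)/0.0419 = 2·7.75·(√4.90 − √1.59)/0.0419
  = 15.500 × (2.2136 − 1.2610) / 0.0419 = 352.41 s.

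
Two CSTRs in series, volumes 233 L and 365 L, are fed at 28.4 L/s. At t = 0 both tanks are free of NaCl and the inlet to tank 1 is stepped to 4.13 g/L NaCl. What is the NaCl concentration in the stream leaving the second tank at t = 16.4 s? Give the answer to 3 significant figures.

1.93 g/L

Each tank obeys Vᵢ dCᵢ/dt = Q(Cᵢ₋₁ − Cᵢ), so τᵢ = Vᵢ/Q.
τ₁ = 233/28.4 = 8.2042 s; τ₂ = 365/28.4 = 12.852 s.
Solving the cascade with C₁(0)=C₂(0)=0 gives C₂(t) = C_in[1 − (τ₁ e^(−t/τ₁) − τ₂ e^(−t/τ₂))/(τ₁ − τ₂)].
At t = 16.4: e^(−t/τ₁) = 0.13547, e^(−t/τ₂) = 0.27914.
C₂ = 4.13·[1 − (8.2042·0.13547 − 12.852·0.27914)/(-4.6479)] = 4.13·0.46728 = 1.9299 g/L.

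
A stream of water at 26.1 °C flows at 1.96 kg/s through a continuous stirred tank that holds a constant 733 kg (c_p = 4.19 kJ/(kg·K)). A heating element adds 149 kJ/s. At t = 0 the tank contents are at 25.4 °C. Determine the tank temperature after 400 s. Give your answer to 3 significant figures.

37.8 °C

First-law balance (no shaft work): M c_p dT/dt = ṁ c_p (T_in − T) + 149.
τ = M/ṁ = 373.98 s; T_ss = T_in + Q̇/(ṁ c_p) = 26.1 + 149/(1.96·4.19) = 44.243 °C.
T approaches T_ss exponentially: T(t) = T_ss + (T₀ − T_ss) e^(−t/τ).
T(400) = 44.243 + (-18.843)·e^(−400/373.98) = 44.243 + (-18.843)·0.34315 = 37.777 °C.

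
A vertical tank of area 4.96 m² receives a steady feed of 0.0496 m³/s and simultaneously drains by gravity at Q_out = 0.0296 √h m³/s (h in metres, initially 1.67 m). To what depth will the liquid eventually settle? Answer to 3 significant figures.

A dh/dt = Q_in − 0.0296 √h. Steady state requires inflow = outflow:
Q_in = 0.0296 √h_ss ⇒ √h_ss = 0.0496/0.0296 = 1.6757.
h_ss = 1.6757² = 2.8079 m. (Since h₀ = 1.67 m < h_ss, the level will rise toward this value.)

2.81 m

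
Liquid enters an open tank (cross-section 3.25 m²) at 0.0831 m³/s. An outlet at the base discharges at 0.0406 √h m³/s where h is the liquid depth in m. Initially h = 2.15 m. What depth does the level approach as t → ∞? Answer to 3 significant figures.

4.19 m

Unsteady balance on liquid volume: A dh/dt = Q_in − 0.0406 √h. At steady state dh/dt = 0:
Q_in = 0.0406 √h_ss ⇒ √h_ss = 0.0831/0.0406 = 2.0468.
h_ss = 2.0468² = 4.1894 m. (Since h₀ = 2.15 m < h_ss, the level will rise toward this value.)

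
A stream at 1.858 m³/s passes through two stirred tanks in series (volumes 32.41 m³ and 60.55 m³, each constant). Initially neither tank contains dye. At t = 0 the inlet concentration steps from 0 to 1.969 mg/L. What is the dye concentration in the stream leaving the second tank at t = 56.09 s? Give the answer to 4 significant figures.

1.302 mg/L

Time constants: τᵢ = Vᵢ/Q for each well-mixed tank.
τ₁ = 32.41/1.858 = 17.4435 s; τ₂ = 60.55/1.858 = 32.5888 s.
Solving the cascade with C₁(0)=C₂(0)=0 gives C₂(t) = C_in[1 − (τ₁ e^(−t/τ₁) − τ₂ e^(−t/τ₂))/(τ₁ − τ₂)].
At t = 56.09: e^(−t/τ₁) = 0.0401342, e^(−t/τ₂) = 0.178862.
C₂ = 1.969·[1 − (17.4435·0.0401342 − 32.5888·0.178862)/(-15.1453)] = 1.969·0.661360 = 1.30222 mg/L.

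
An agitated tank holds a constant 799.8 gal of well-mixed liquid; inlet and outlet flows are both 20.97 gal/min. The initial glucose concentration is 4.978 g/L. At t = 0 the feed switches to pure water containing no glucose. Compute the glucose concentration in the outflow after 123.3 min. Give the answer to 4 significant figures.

Unsteady species balance (constant V, well mixed): V dC/dt = Q(C_in − C).
Time constant τ = V/Q = 799.8/20.97 = 38.1402 min.
C approaches C_in exponentially: C(t) = C_in + (C₀ − C_in) e^(−t/τ).
C(123.3) = 0 + (4.978 − 0)·e^(−123.3/38.1402) = 0 + (4.97800)·0.0394465 = 0.196365 g/L.

0.1964 g/L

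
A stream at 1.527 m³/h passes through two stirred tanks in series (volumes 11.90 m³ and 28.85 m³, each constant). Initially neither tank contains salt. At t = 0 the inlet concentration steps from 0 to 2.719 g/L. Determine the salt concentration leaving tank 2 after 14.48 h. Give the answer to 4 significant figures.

Each tank obeys Vᵢ dCᵢ/dt = Q(Cᵢ₋₁ − Cᵢ), so τᵢ = Vᵢ/Q.
τ₁ = 11.90/1.527 = 7.79306 h; τ₂ = 28.85/1.527 = 18.8933 h.
Tank 1: C₁ = C_in(1 − e^(−t/τ₁)). Tank 2 (τ₁ ≠ τ₂): C₂ = C_in[1 − (τ₁ e^(−t/τ₁) − τ₂ e^(−t/τ₂))/(τ₁ − τ₂)].
At t = 14.48: e^(−t/τ₁) = 0.155974, e^(−t/τ₂) = 0.464678.
C₂ = 2.719·[1 − (7.79306·0.155974 − 18.8933·0.464678)/(-11.1002)] = 2.719·0.318592 = 0.866253 g/L.

0.8663 g/L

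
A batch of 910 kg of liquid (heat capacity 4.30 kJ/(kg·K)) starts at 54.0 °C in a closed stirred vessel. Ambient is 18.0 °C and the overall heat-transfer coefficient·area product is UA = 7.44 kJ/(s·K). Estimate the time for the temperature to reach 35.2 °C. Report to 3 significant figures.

388 s

M c_p dT/dt = −UA(T − T_amb).
τ = M c_p/UA = 525.94 s; T_ss = T_amb = 18.000 °C.
T(t) = T_ss + (T₀ − T_ss)e^(−t/τ); set T = 35.2:
t = −τ ln[(T − T_ss)/(T₀ − T_ss)] = −525.94 · ln(0.47778) = 388.46 s.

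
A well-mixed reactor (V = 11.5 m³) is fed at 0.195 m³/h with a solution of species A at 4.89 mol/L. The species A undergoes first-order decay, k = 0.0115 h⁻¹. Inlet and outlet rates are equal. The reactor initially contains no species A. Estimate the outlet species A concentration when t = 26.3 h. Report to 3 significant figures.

Species balance: V dC/dt = Q C_in − Q C − k V C.
dC/dt = (Q/V) C_in − (Q/V + k) C; effective rate a = Q/V + k = 0.016957 + 0.0115 = 0.028457 h⁻¹.
C_ss = Q C_in/(Q + kV) = 2.9138 mol/L; C(t) = C_ss + (C₀ − C_ss) e^(−a t).
C(26.3) = 2.9138 + (-2.9138)·e^(−0.028457·26.3) = 2.9138 + (-2.9138)·0.47312 = 1.5352 mol/L.

1.54 mol/L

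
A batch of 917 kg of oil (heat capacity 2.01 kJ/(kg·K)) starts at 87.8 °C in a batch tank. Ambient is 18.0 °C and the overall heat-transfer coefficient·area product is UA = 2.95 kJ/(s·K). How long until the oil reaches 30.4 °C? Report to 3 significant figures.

M c_p dT/dt = −UA(T − T_amb).
τ = M c_p/UA = 624.80 s; T_ss = T_amb = 18.000 °C.
T(t) = T_ss + (T₀ − T_ss)e^(−t/τ); set T = 30.4:
t = −τ ln[(T − T_ss)/(T₀ − T_ss)] = −624.80 · ln(0.17765) = 1079.6 s.

1080 s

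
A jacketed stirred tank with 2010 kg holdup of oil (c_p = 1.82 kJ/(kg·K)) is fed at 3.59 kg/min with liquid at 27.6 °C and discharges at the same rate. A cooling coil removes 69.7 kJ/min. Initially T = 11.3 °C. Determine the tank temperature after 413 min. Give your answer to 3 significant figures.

M c_p dT/dt = ṁ c_p (T_in − T) − Q̇.
τ = M/ṁ = 559.89 min; T_ss = T_in − Q̇/(ṁ c_p) = 27.6 − 69.7/(3.59·1.82) = 16.932 °C.
T approaches T_ss exponentially: T(t) = T_ss + (T₀ − T_ss) e^(−t/τ).
T(413) = 16.932 + (-5.6324)·e^(−413/559.89) = 16.932 + (-5.6324)·0.47824 = 14.239 °C.

14.2 °C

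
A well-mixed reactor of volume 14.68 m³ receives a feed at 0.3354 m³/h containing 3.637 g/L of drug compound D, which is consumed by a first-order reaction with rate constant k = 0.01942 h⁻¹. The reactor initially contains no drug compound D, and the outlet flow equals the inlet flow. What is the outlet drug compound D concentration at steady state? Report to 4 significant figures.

V dC/dt = Q(C_in − C) − k V C.
At steady state: 0 = Q C_in − (Q + kV) C_ss, so C_ss = Q C_in/(Q + kV).
C_ss = 0.3354·3.637/(0.3354 + 0.01942·14.68) = 1.21985/0.620486 = 1.96596 g/L.

1.966 g/L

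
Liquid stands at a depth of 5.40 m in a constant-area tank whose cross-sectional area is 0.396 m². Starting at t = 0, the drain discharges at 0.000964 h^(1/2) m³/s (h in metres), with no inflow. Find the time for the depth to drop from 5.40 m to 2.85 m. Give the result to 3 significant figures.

A dh/dt = −Q_out = −0.000964 √h.
∫ h^(−1/2) dh = −(0.000964/A) ∫ dt, giving 2√h = 2√h₀ − (0.000964/A) t.
t = 2A(√h₀ − √h)/0.000964 = 2·0.396·(√5.40 − √2.85)/0.000964
  = 0.79200 × (2.3238 − 1.6882) / 0.000964 = 522.19 s.

522 s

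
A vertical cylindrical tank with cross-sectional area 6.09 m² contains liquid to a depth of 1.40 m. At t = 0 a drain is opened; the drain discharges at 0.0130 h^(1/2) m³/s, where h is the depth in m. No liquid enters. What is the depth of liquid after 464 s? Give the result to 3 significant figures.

A dh/dt = −Q_out = −0.0130 √h.
This is separable: 2 d(√h)/dt = −0.0130/A, so √h = √h₀ − (0.0130/(2A)) t.
√h = √1.40 − 0.0130·464/(2·6.09) = 1.1832 − 0.49524 = 0.68798.
h = 0.68798² = 0.47331 m.

0.473 m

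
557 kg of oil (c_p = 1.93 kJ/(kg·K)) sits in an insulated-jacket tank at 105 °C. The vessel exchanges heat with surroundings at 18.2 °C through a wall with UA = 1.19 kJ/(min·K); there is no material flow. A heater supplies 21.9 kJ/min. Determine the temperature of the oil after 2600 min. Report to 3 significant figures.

40.5 °C

M c_p dT/dt = −UA(T − T_amb) + Q̇.
dT/dt = (T_ss − T)/τ with T_ss = T_amb + Q̇/UA = 18.2 + 21.9/1.19 = 36.603 °C, τ = M c_p/UA = 557·1.93/1.19 = 903.37 min.
T approaches T_ss exponentially: T(t) = T_ss + (T₀ − T_ss) e^(−t/τ).
T(2600) = 36.603 + (68.397)·0.056241 = 40.450 °C.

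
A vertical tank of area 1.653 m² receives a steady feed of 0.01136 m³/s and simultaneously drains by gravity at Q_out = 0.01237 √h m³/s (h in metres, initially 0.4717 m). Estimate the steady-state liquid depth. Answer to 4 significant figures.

0.8434 m

A dh/dt = Q_in − 0.01237 √h. Steady state requires inflow = outflow:
Q_in = 0.01237 √h_ss ⇒ √h_ss = 0.01136/0.01237 = 0.918351.
h_ss = 0.918351² = 0.843368 m. (Since h₀ = 0.4717 m < h_ss, the level will rise toward this value.)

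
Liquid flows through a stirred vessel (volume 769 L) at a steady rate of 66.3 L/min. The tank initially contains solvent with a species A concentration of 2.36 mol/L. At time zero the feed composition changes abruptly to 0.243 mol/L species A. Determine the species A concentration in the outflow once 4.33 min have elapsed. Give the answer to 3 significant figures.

1.70 mol/L

Species balance on the tank: V dC/dt = Q(C_in − C).
Time constant τ = V/Q = 769/66.3 = 11.599 min.
Integrating: C(t) = C_in + (C₀ − C_in) e^(−t/τ).
C(4.33) = 0.243 + (2.36 − 0.243)·e^(−4.33/11.599) = 0.243 + (2.1170)·0.68845 = 1.7004 mol/L.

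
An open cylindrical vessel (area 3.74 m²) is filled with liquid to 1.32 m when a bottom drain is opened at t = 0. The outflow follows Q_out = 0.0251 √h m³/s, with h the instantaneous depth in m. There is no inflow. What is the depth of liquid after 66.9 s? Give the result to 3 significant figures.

Mass balance (ρ constant): A dh/dt = −0.0251 √h.
∫ h^(−1/2) dh = −(0.0251/A) ∫ dt, giving 2√h = 2√h₀ − (0.0251/A) t.
√h = √1.32 − 0.0251·66.9/(2·3.74) = 1.1489 − 0.22449 = 0.92442.
h = 0.92442² = 0.85456 m.

0.855 m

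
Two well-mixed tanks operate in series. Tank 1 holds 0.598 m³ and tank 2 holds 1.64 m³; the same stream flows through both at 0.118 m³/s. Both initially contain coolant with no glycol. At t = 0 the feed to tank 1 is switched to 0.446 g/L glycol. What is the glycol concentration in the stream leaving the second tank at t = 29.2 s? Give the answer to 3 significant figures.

0.361 g/L

Species balance on tank i: dCᵢ/dt = (Cᵢ₋₁ − Cᵢ)/τᵢ with τᵢ = Vᵢ/Q.
τ₁ = 0.598/0.118 = 5.0678 s; τ₂ = 1.64/0.118 = 13.898 s.
Tank 1: C₁ = C_in(1 − e^(−t/τ₁)). Tank 2 (τ₁ ≠ τ₂): C₂ = C_in[1 − (τ₁ e^(−t/τ₁) − τ₂ e^(−t/τ₂))/(τ₁ − τ₂)].
At t = 29.2: e^(−t/τ₁) = 0.0031452, e^(−t/τ₂) = 0.12234.
C₂ = 0.446·[1 − (5.0678·0.0031452 − 13.898·0.12234)/(-8.8305)] = 0.446·0.80926 = 0.36093 g/L.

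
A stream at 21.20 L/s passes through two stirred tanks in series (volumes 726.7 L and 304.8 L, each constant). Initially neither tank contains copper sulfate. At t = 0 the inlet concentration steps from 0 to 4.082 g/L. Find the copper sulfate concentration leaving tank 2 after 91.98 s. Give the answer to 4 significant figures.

Each tank obeys Vᵢ dCᵢ/dt = Q(Cᵢ₋₁ − Cᵢ), so τᵢ = Vᵢ/Q.
τ₁ = 726.7/21.20 = 34.2783 s; τ₂ = 304.8/21.20 = 14.3774 s.
Solving the cascade with C₁(0)=C₂(0)=0 gives C₂(t) = C_in[1 − (τ₁ e^(−t/τ₁) − τ₂ e^(−t/τ₂))/(τ₁ − τ₂)].
At t = 91.98: e^(−t/τ₁) = 0.0683352, e^(−t/τ₂) = 0.00166562.
C₂ = 4.082·[1 − (34.2783·0.0683352 − 14.3774·0.00166562)/(19.9009)] = 4.082·0.883500 = 3.60645 g/L.

3.606 g/L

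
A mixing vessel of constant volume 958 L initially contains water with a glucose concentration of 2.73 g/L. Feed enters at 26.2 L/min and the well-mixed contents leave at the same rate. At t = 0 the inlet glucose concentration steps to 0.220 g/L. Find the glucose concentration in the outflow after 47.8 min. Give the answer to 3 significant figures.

0.899 g/L

Species balance on the tank: V dC/dt = Q(C_in − C).
Rewrite as dC/dt + C/τ = C_in/τ, τ = V/Q = 36.565 min.
Integrating: C(t) = C_in + (C₀ − C_in) e^(−t/τ).
C(47.8) = 0.220 + (2.73 − 0.220)·e^(−47.8/36.565) = 0.220 + (2.5100)·0.27056 = 0.89910 g/L.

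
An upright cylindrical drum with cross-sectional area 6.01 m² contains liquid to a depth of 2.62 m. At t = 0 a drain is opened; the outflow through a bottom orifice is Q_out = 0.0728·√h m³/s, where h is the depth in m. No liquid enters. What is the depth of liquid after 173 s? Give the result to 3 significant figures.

0.326 m

Mass balance (ρ constant): A dh/dt = −0.0728 √h.
Separate and integrate: 2(√h − √h₀) = −(0.0728/A) t.
√h = √2.62 − 0.0728·173/(2·6.01) = 1.6186 − 1.0478 = 0.57085.
h = 0.57085² = 0.32587 m.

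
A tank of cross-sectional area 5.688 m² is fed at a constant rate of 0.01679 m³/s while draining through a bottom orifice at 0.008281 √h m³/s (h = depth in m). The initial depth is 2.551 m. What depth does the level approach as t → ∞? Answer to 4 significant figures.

Volume balance on the tank: A dh/dt = Q_in − 0.008281 √h. At steady state dh/dt = 0:
Q_in = 0.008281 √h_ss ⇒ √h_ss = 0.01679/0.008281 = 2.02753.
h_ss = 2.02753² = 4.11089 m. (Since h₀ = 2.551 m < h_ss, the level will rise toward this value.)

4.111 m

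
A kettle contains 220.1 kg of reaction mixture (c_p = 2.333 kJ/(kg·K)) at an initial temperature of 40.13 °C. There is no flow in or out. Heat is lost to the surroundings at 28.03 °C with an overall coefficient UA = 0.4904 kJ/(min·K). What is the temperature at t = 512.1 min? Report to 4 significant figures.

M c_p dT/dt = −UA(T − T_amb).
dT/dt = (T_ss − T)/τ with T_ss = T_amb = 28.0300 °C, τ = M c_p/UA = 220.1·2.333/0.4904 = 1047.09 min.
This is linear first-order; T(t) = T_ss + (T₀ − T_ss) e^(−t/τ).
T(512.1) = 28.0300 + (12.1000)·0.613197 = 35.4497 °C.

35.45 °C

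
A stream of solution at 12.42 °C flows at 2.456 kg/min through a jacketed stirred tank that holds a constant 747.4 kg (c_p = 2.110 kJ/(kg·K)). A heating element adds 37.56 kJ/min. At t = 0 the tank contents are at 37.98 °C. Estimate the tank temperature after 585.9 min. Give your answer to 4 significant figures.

Heat balance on the well-mixed liquid: M c_p dT/dt = ṁ c_p (T_in − T) + 37.56.
τ = M/ṁ = 304.316 min; T_ss = T_in + Q̇/(ṁ c_p) = 12.42 + 37.56/(2.456·2.110) = 19.6679 °C.
Solution: T(t) = T_ss + (T₀ − T_ss) e^(−t/τ).
T(585.9) = 19.6679 + (18.3121)·e^(−585.9/304.316) = 19.6679 + (18.3121)·0.145832 = 22.3384 °C.

22.34 °C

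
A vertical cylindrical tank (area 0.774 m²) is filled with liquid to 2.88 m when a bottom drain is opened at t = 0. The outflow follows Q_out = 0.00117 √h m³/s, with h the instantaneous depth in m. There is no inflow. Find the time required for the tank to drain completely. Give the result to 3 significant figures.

2250 s

Mass balance (ρ constant): A dh/dt = −0.00117 √h.
∫ h^(−1/2) dh = −(0.00117/A) ∫ dt, giving 2√h = 2√h₀ − (0.00117/A) t.
Tank is empty when √h = 0: t_empty = 2A√h₀/0.00117.
t_empty = 2·0.774·√2.88/0.00117 = 1.5480·1.6971/0.00117 = 2245.3 s.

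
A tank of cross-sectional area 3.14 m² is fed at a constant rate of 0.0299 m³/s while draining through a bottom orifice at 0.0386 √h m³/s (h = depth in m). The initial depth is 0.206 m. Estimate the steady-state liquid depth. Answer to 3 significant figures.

0.600 m

Mass balance (ρ constant): A dh/dt = Q_in − 0.0386 √h. At steady state dh/dt = 0:
Q_in = 0.0386 √h_ss ⇒ √h_ss = 0.0299/0.0386 = 0.77461.
h_ss = 0.77461² = 0.60002 m. (Since h₀ = 0.206 m < h_ss, the level will rise toward this value.)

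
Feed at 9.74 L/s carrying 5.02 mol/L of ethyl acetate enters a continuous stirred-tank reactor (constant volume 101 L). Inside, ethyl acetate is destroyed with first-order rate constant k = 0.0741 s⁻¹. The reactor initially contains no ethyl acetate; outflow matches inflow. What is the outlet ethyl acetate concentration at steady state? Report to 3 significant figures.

Accumulation = in − out − consumed: V dC/dt = Q C_in − Q C − k V C.
Steady state (dC/dt = 0): C_ss = Q C_in/(Q + kV) = C_in/(1 + kV/Q).
C_ss = 9.74·5.02/(9.74 + 0.0741·101) = 48.895/17.224 = 2.8387 mol/L.

2.84 mol/L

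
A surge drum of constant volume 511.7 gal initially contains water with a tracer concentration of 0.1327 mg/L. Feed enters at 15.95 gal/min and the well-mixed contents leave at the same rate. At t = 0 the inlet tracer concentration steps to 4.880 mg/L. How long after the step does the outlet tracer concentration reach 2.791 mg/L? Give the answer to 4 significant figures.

26.34 min

Species balance: V dC/dt = Q(C_in − C) ⇒ τ = V/Q = 32.0815 min.
C(t) = C_in + (C₀ − C_in) e^(−t/τ). Set C = 2.791 and solve for t:
e^(−t/τ) = (C − C_in)/(C₀ − C_in) = (2.791 − 4.880)/(0.1327 − 4.880) = 0.440040
t = −τ ln(…) = 32.0815 × 0.820891 = 26.3354 min.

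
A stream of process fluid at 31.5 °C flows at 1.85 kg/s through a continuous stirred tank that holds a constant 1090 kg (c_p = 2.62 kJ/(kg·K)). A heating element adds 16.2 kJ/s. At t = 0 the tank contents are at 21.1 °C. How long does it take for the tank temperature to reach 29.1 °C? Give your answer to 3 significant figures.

M c_p dT/dt = ṁ c_p (T_in − T) + Q̇.
τ = M/ṁ = 589.19 s; T_ss = T_in + Q̇/(ṁ c_p) = 34.842 °C.
T(t) = T_ss + (T₀ − T_ss) e^(−t/τ). Set T = 29.1:
e^(−t/τ) = (29.1 − 34.842)/(21.1 − 34.842) = 0.41785
t = −589.19 · ln(0.41785) = 514.14 s.

514 s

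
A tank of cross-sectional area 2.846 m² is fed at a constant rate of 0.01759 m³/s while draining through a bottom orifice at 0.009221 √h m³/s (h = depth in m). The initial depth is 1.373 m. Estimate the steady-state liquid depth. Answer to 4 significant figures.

Level balance: A dh/dt = 0.01759 − 0.009221 √h. Setting dh/dt = 0:
Q_in = 0.009221 √h_ss ⇒ √h_ss = 0.01759/0.009221 = 1.90760.
h_ss = 1.90760² = 3.63895 m. (Since h₀ = 1.373 m < h_ss, the level will rise toward this value.)

3.639 m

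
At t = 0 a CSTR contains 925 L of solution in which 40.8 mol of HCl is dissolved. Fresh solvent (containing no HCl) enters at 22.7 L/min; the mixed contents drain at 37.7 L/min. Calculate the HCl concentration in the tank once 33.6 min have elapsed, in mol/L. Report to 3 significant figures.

0.0134 mol/L

Let m(t) be the amount of HCl. Volume: V(t) = V₀ + (Q_in − Q_out) t = 925 − 15.000 t; V(33.6) = 421.00 L.
No HCl enters, so dm/dt = −Q_out · (m/V).
Separate: dm/m = −Q_out dt/V(t) ⇒ ln(m/m₀) = −(Q_out/(Q_in−Q_out)) ln(V/V₀).
m = m₀ (V₀/V)^(Q_out/(Q_in−Q_out)) = 40.8 × (925/421.00)^(-2.5133) = 5.6423 mol.
C = m/V = 5.6423/421.00 = 0.013402 mol/L.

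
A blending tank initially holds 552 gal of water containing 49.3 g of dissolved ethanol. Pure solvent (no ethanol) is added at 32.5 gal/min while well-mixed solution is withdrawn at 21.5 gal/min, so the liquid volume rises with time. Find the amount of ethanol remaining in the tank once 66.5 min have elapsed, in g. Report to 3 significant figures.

9.48 g

Let m(t) be the amount of ethanol. Volume: V(t) = V₀ + (Q_in − Q_out) t = 552 + 11.000 t; V(66.5) = 1283.5 gal.
Species balance (pure solvent in): dm/dt = −Q_out · m/V(t).
dm/m = −Q_out dt/(V₀ + 11.000 t); integrating gives ln(m/m₀) = −(Q_out/(Q_in−Q_out)) ln(V/V₀).
m = m₀ (V₀/V)^(Q_out/(Q_in−Q_out)) = 49.3 × (552/1283.5)^(1.9545) = 9.4752 g.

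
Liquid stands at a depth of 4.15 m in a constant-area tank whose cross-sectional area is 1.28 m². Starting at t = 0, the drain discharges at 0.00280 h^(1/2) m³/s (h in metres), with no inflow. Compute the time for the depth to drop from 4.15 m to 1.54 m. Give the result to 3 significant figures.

A dh/dt = −Q_out = −0.00280 √h.
Separate and integrate: 2(√h − √h₀) = −(0.00280/A) t.
t = 2A(√h₀ − √h)/0.00280 = 2·1.28·(√4.15 − √1.54)/0.00280
  = 2.5600 × (2.0372 − 1.2410) / 0.00280 = 727.94 s.

728 s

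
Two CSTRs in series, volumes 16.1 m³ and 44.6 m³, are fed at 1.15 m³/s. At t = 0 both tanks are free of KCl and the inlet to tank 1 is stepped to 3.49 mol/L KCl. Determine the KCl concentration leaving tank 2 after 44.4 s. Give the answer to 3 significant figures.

1.83 mol/L

Species balance on tank i: dCᵢ/dt = (Cᵢ₋₁ − Cᵢ)/τᵢ with τᵢ = Vᵢ/Q.
τ₁ = 16.1/1.15 = 14.000 s; τ₂ = 44.6/1.15 = 38.783 s.
Tank 1: C₁ = C_in(1 − e^(−t/τ₁)). Tank 2 (τ₁ ≠ τ₂): C₂ = C_in[1 − (τ₁ e^(−t/τ₁) − τ₂ e^(−t/τ₂))/(τ₁ − τ₂)].
At t = 44.4: e^(−t/τ₁) = 0.041944, e^(−t/τ₂) = 0.31827.
C₂ = 3.49·[1 − (14.000·0.041944 − 38.783·0.31827)/(-24.783)] = 3.49·0.52562 = 1.8344 mol/L.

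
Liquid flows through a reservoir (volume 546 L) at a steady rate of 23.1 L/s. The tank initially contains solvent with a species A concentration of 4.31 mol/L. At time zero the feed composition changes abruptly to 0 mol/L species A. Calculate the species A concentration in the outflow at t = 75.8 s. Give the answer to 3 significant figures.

0.174 mol/L

Accumulation = in − out for the solute gives V dC/dt = Q(C_in − C).
Rewrite as dC/dt + C/τ = C_in/τ, τ = V/Q = 23.636 s.
C approaches C_in exponentially: C(t) = C_in + (C₀ − C_in) e^(−t/τ).
C(75.8) = 0 + (4.31 − 0)·e^(−75.8/23.636) = 0 + (4.3100)·0.040481 = 0.17447 mol/L.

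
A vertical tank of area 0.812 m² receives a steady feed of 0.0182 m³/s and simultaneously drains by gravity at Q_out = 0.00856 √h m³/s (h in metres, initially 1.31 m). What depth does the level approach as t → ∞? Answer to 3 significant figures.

Level balance: A dh/dt = 0.0182 − 0.00856 √h. Setting dh/dt = 0:
Q_in = 0.00856 √h_ss ⇒ √h_ss = 0.0182/0.00856 = 2.1262.
h_ss = 2.1262² = 4.5206 m. (Since h₀ = 1.31 m < h_ss, the level will rise toward this value.)

4.52 m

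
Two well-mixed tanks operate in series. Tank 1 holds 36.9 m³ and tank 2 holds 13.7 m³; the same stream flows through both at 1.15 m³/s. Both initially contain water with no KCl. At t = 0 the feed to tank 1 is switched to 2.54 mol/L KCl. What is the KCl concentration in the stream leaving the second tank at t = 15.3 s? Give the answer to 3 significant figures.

Species balance on tank i: dCᵢ/dt = (Cᵢ₋₁ − Cᵢ)/τᵢ with τᵢ = Vᵢ/Q.
τ₁ = 36.9/1.15 = 32.087 s; τ₂ = 13.7/1.15 = 11.913 s.
Solving the cascade with C₁(0)=C₂(0)=0 gives C₂(t) = C_in[1 − (τ₁ e^(−t/τ₁) − τ₂ e^(−t/τ₂))/(τ₁ − τ₂)].
At t = 15.3: e^(−t/τ₁) = 0.62075, e^(−t/τ₂) = 0.27684.
C₂ = 2.54·[1 − (32.087·0.62075 − 11.913·0.27684)/(20.174)] = 2.54·0.17617 = 0.44747 mol/L.

0.447 mol/L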